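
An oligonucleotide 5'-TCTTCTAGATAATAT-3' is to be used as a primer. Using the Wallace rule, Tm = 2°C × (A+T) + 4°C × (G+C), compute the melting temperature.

36°C

Scanning the sequence gives T=7, A=5, C=2, G=1.
AT pairs contribute 12, GC pairs contribute 3.
Tm = 4·3 + 2·12 = 12 + 24 = 36°C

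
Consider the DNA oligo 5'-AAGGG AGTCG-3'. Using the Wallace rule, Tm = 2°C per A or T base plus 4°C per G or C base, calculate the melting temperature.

32°C

Counting bases: A=3, G=5, C=1, T=1
AT pairs contribute 4, GC pairs contribute 6.
Tm = 2(4) + 4(6) = 8 + 24 = 32°C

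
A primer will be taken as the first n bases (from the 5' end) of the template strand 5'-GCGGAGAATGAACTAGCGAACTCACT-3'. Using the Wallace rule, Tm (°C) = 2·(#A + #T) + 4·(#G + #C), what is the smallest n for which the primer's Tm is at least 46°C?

n = 16

First 15 bases: GCGGAGAATGAACTA → Tm = 44°C (< 46°C)
First 16 bases: GCGGAGAATGAACTAG → Tm = 48°C (≥ 46°C)
Since every base adds ≥2°C, Tm only increases with n, so the threshold is first crossed at n = 16.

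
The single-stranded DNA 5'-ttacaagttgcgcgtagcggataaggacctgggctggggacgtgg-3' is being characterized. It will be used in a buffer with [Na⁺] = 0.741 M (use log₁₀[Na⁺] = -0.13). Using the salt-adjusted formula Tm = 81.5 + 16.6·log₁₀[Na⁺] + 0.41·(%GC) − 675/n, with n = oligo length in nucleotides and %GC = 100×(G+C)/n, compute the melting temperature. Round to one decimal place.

88.9°C

Length n = 45. Counting bases: C=8, A=9, T=9, G=19
G+C = 27, so %GC = 27/45 × 100 = 60%
Salt term: 16.6 × (-0.13) = -2.158
GC term: 0.41 × 60 = 24.6; length term: −675/45 = −15
Tm = 81.5 + (-2.158) + 24.6 − 15 = 88.942 → 88.9°C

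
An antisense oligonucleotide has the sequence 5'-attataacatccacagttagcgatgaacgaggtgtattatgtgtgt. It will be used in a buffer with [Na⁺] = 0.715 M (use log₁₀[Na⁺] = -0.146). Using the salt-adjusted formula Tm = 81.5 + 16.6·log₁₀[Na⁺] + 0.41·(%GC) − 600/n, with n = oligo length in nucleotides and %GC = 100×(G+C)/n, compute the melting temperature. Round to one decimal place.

Length n = 46. Scanning the sequence gives G=11, T=15, C=6, A=14.
G+C = 17, so %GC = 17/46 × 100 = 36.957%
Salt term: 16.6 × (-0.146) = -2.424
GC term: 0.41 × 36.957 = 15.152; length term: −600/46 = −13.043
Tm = 81.5 + (-2.424) + 15.152 − 13.043 = 81.185 → 81.2°C

81.2°C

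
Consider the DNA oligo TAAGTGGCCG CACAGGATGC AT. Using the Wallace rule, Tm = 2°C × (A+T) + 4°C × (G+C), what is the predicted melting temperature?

68°C

Base counts: A=6, T=4, C=5, G=7
AT pairs contribute 10, GC pairs contribute 12.
Tm = 2(10) + 4(12) = 20 + 48 = 68°C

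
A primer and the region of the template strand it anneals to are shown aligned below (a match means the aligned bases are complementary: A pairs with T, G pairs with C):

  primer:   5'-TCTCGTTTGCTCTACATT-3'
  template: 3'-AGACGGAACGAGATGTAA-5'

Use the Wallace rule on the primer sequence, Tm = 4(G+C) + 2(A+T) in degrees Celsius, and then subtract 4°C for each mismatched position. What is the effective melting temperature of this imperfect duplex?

Primer base counts: A=2, T=9, G=2, C=5 → A+T=11, G+C=7
Perfect-match Tm = 2(11) + 4(7) = 22 + 28 = 50°C
Mismatches (positions where the bases are not complementary): 3 (at positions 4, 5, 6)
Effective Tm = 50 − 3×4 = 50 − 12 = 38°C

38°C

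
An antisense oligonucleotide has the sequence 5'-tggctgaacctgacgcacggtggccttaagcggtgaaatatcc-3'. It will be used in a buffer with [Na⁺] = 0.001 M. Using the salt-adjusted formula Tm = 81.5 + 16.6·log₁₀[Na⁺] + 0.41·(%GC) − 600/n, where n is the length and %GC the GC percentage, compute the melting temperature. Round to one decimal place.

40.6°C

Length n = 43. Counting bases: C=11, G=13, T=9, A=10
G+C = 24, so %GC = 24/43 × 100 = 55.814%
Salt term: 16.6 × (-3) = -49.8
GC term: 0.41 × 55.814 = 22.884; length term: −600/43 = −13.953
Tm = 81.5 + (-49.8) + 22.884 − 13.953 = 40.631 → 40.6°C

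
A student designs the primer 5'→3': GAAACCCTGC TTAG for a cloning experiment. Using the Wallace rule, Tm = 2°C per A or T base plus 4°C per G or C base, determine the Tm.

42°C

Scanning the sequence gives C=4, G=3, T=3, A=4.
So N_AT = 7 and N_GC = 7.
Tm = 2×7 + 4×7 = 42°C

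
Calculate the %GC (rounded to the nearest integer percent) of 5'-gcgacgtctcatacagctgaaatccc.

54%

A=7, T=5, G=5, C=9
G+C = 5 + 9 = 14 out of 26 bases
%GC = 14/26 × 100 = 53.85% ≈ 54%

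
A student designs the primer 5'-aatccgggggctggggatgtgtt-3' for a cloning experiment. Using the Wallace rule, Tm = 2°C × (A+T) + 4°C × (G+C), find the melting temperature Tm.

Base counts: C=3, A=3, T=6, G=11
So N_AT = 9 and N_GC = 14.
Tm = 2×9 + 4×14 = 74°C

74°C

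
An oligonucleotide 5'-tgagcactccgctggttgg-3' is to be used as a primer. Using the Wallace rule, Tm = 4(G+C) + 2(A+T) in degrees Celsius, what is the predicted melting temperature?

62°C

G=7, A=2, T=5, C=5
So N_AT = 7 and N_GC = 12.
Tm = 2×7 + 4×12 = 62°C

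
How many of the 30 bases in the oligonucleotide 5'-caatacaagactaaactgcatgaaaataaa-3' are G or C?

8

G=3, C=5, T=5, A=17
G+C = 3 + 5 = 8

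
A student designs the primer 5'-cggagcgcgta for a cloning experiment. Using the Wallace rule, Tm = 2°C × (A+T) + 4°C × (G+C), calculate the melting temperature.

38°C

G=5, T=1, C=3, A=2
So N_AT = 3 and N_GC = 8.
Tm = 2(3) + 4(8) = 6 + 32 = 38°C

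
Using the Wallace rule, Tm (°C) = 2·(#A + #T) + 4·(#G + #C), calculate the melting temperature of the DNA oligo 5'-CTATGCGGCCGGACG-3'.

Counting bases: C=5, T=2, A=2, G=6
A+T = 4, G+C = 11
Tm = 2(4) + 4(11) = 8 + 44 = 52°C

52°C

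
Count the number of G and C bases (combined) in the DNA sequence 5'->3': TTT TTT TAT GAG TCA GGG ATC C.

8

Scanning the sequence gives G=5, C=3, T=10, A=4.
Total G or C: 5 + 3 = 8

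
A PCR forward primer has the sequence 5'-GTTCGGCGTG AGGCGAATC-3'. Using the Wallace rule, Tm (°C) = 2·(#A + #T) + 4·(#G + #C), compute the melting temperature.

62°C

Scanning the sequence gives A=3, G=8, C=4, T=4.
A+T = 7, G+C = 12
Tm = 2×7 + 4×12 = 62°C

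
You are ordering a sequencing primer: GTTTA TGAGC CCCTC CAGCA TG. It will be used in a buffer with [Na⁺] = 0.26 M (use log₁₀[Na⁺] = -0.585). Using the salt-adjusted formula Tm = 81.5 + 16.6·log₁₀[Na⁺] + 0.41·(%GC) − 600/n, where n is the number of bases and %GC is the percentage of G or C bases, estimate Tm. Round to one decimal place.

66.9°C

Length n = 22. Scanning the sequence gives T=6, A=4, G=5, C=7.
G+C = 12, so %GC = 12/22 × 100 = 54.545%
Salt term: 16.6 × (-0.585) = -9.711
GC term: 0.41 × 54.545 = 22.363; length term: −600/22 = −27.273
Tm = 81.5 + (-9.711) + 22.363 − 27.273 = 66.879 → 66.9°C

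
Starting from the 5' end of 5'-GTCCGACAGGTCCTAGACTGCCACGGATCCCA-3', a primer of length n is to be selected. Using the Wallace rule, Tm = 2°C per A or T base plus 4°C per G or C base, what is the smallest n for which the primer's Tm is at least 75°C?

n = 24

First 23 bases: GTCCGACAGGTCCTAGACTGCCA → Tm = 74°C (< 75°C)
First 24 bases: GTCCGACAGGTCCTAGACTGCCAC → Tm = 78°C (≥ 75°C)
Each additional base adds 2°C (A/T) or 4°C (G/C), so Tm is non-decreasing in n; n = 24 is the first length to reach 75°C.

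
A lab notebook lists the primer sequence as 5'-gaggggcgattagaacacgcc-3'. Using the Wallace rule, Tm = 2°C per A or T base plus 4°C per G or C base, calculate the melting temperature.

68°C

Scanning the sequence gives C=5, T=2, A=6, G=8.
AT pairs contribute 8, GC pairs contribute 13.
Tm = 2×8 + 4×13 = 68°C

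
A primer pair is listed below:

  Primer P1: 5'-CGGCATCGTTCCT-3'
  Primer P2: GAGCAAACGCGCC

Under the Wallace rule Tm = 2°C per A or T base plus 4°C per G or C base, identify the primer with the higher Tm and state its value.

Primer P2, 44°C

Primer P1: A+T=5, G+C=8 → Tm = 2(5)+4(8) = 42°C
Primer P2: A+T=4, G+C=9 → Tm = 2(4)+4(9) = 44°C
42°C vs 44°C → primer P2 is higher.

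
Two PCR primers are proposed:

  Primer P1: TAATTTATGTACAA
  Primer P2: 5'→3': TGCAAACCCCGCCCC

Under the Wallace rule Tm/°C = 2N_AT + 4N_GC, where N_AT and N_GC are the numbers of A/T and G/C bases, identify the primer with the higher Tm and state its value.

Primer P2, 52°C

Primer P1: A+T=12, G+C=2 → Tm = 2(12)+4(2) = 32°C
Primer P2: A+T=4, G+C=11 → Tm = 2(4)+4(11) = 52°C
32°C vs 52°C → primer P2 is higher.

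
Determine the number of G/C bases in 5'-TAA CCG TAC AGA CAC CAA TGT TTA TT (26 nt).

9

Base counts: G=3, A=9, T=8, C=6
Total G or C: 3 + 6 = 9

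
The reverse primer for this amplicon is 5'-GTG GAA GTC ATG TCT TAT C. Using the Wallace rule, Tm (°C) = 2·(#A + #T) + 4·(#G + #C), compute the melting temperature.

Scanning the sequence gives G=5, A=4, C=3, T=7.
A+T = 11, G+C = 8
Tm = 2×11 + 4×8 = 54°C

54°C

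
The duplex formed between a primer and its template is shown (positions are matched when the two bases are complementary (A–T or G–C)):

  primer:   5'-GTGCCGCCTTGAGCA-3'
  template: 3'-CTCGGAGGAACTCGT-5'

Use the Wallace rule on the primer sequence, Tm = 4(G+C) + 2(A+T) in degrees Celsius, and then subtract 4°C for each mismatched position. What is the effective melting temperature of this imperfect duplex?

Primer base counts: A=2, T=3, G=5, C=5 → A+T=5, G+C=10
Perfect-match Tm = 2(5) + 4(10) = 10 + 40 = 50°C
Mismatches (positions where the bases are not complementary): 2 (at positions 2, 6)
Effective Tm = 50 − 2×4 = 50 − 8 = 42°C

42°C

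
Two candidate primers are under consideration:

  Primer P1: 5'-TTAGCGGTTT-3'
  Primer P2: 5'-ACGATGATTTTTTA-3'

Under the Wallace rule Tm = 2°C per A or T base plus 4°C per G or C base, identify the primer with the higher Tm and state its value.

Primer P1: A+T=6, G+C=4 → Tm = 2(6)+4(4) = 28°C
Primer P2: A+T=11, G+C=3 → Tm = 2(11)+4(3) = 34°C
28°C vs 34°C → primer P2 is higher.

Primer P2, 34°C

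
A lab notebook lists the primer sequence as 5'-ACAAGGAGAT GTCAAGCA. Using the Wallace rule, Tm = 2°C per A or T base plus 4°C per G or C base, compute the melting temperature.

52°C

Counting bases: G=5, A=8, T=2, C=3
AT pairs contribute 10, GC pairs contribute 8.
Tm = 4·8 + 2·10 = 32 + 20 = 52°C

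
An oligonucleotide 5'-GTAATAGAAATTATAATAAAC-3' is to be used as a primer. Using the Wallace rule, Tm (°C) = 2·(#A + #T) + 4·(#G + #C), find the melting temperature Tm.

Base counts: C=1, G=2, A=12, T=6
A+T = 18, G+C = 3
Tm = 2(18) + 4(3) = 36 + 12 = 48°C

48°C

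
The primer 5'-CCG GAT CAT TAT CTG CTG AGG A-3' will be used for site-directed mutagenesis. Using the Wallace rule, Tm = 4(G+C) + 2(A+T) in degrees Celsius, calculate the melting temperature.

T=6, C=5, G=6, A=5
A+T = 11, G+C = 11
Tm = 2(11) + 4(11) = 22 + 44 = 66°C

66°C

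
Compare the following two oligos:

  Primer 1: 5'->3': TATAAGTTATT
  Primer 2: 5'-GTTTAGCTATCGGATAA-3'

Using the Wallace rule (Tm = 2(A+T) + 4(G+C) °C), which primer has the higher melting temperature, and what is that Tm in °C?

Primer 1: A+T=10, G+C=1 → Tm = 2(10)+4(1) = 24°C
Primer 2: A+T=11, G+C=6 → Tm = 2(11)+4(6) = 46°C
24°C vs 46°C → primer 2 is higher.

Primer 2, 46°C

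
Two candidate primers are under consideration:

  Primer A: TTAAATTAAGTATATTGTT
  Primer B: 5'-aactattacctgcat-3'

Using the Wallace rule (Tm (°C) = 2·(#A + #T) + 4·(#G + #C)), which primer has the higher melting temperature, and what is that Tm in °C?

Primer A, 42°C

Primer A: A+T=17, G+C=2 → Tm = 2(17)+4(2) = 42°C
Primer B: A+T=10, G+C=5 → Tm = 2(10)+4(5) = 40°C
42°C vs 40°C → primer A is higher.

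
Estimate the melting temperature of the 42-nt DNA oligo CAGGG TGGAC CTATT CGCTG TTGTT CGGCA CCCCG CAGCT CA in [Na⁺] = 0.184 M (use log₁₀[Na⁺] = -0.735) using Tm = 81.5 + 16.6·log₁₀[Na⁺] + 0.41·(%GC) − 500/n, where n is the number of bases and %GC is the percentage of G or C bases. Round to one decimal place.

Length n = 42. Base counts: G=12, T=10, C=14, A=6
G+C = 26, so %GC = 26/42 × 100 = 61.905%
Salt term: 16.6 × (-0.735) = -12.201
GC term: 0.41 × 61.905 = 25.381; length term: −500/42 = −11.905
Tm = 81.5 + (-12.201) + 25.381 − 11.905 = 82.775 → 82.8°C

82.8°C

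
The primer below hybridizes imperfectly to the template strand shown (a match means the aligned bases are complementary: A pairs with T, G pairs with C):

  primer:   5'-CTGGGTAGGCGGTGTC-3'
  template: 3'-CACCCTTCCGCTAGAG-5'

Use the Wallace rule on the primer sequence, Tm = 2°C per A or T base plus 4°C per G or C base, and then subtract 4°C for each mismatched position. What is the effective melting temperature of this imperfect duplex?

Primer base counts: A=1, T=4, G=8, C=3 → A+T=5, G+C=11
Perfect-match Tm = 2(5) + 4(11) = 10 + 44 = 54°C
Mismatches (positions where the bases are not complementary): 4 (at positions 1, 6, 12, 14)
Effective Tm = 54 − 4×4 = 54 − 16 = 38°C

38°C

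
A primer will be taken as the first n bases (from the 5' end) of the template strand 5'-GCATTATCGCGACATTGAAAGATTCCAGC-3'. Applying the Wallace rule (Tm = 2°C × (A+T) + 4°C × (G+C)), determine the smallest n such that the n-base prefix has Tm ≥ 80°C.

First 27 bases: GCATTATCGCGACATTGAAAGATTCCA → Tm = 76°C (< 80°C)
First 28 bases: GCATTATCGCGACATTGAAAGATTCCAG → Tm = 80°C (≥ 80°C)
Each additional base adds 2°C (A/T) or 4°C (G/C), so Tm is non-decreasing in n; n = 28 is the first length to reach 80°C.

n = 28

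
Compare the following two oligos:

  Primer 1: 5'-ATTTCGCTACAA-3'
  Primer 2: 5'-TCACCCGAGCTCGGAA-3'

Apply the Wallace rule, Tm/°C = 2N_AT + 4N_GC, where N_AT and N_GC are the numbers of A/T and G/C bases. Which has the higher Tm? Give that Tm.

Primer 1: A+T=8, G+C=4 → Tm = 2(8)+4(4) = 32°C
Primer 2: A+T=6, G+C=10 → Tm = 2(6)+4(10) = 52°C
32°C vs 52°C → primer 2 is higher.

Primer 2, 52°C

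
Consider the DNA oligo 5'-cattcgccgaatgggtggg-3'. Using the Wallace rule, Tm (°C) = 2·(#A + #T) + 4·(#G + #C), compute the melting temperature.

62°C

Counting bases: G=8, T=4, A=3, C=4
So N_AT = 7 and N_GC = 12.
Tm = 2(7) + 4(12) = 14 + 48 = 62°C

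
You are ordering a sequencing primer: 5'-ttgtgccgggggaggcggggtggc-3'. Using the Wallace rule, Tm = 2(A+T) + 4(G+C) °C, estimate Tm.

Base counts: C=4, T=4, A=1, G=15
So N_AT = 5 and N_GC = 19.
Tm = 4·19 + 2·5 = 76 + 10 = 86°C

86°C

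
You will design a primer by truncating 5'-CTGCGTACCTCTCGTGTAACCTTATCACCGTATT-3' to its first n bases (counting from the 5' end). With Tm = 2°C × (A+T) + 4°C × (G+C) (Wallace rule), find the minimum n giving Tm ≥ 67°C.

First 21 bases: CTGCGTACCTCTCGTGTAACC → Tm = 66°C (< 67°C)
First 22 bases: CTGCGTACCTCTCGTGTAACCT → Tm = 68°C (≥ 67°C)
Since every base adds ≥2°C, Tm only increases with n, so the threshold is first crossed at n = 22.

n = 22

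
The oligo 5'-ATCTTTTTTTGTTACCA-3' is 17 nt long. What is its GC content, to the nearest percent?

Base counts: T=10, G=1, C=3, A=3
G+C = 1 + 3 = 4 out of 17 bases
%GC = 4/17 × 100 = 23.53% ≈ 24%

24%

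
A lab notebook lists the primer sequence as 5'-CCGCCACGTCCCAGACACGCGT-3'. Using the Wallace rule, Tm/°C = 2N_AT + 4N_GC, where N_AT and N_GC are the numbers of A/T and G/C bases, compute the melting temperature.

Base counts: G=5, C=11, T=2, A=4
So N_AT = 6 and N_GC = 16.
Tm = 4·16 + 2·6 = 64 + 12 = 76°C

76°C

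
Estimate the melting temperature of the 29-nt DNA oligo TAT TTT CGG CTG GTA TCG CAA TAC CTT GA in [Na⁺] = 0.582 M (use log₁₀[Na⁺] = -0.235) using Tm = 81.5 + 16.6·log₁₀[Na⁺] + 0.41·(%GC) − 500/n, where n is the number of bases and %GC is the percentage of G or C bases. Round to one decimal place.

Length n = 29. Base counts: C=6, T=11, G=6, A=6
G+C = 12, so %GC = 12/29 × 100 = 41.379%
Salt term: 16.6 × (-0.235) = -3.901
GC term: 0.41 × 41.379 = 16.965; length term: −500/29 = −17.241
Tm = 81.5 + (-3.901) + 16.965 − 17.241 = 77.323 → 77.3°C

77.3°C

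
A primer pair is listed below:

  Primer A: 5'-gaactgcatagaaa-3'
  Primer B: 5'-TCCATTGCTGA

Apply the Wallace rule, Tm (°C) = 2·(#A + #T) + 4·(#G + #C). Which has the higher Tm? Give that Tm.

Primer A, 38°C

Primer A: A+T=9, G+C=5 → Tm = 2(9)+4(5) = 38°C
Primer B: A+T=6, G+C=5 → Tm = 2(6)+4(5) = 32°C
38°C vs 32°C → primer A is higher.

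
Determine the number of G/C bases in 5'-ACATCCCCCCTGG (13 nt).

9

A=2, C=7, G=2, T=2
Total G or C: 2 + 7 = 9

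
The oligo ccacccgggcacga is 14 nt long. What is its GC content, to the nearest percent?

Scanning the sequence gives T=0, A=3, G=4, C=7.
G+C = 4 + 7 = 11 out of 14 bases
%GC = 11/14 × 100 = 78.57% ≈ 79%

79%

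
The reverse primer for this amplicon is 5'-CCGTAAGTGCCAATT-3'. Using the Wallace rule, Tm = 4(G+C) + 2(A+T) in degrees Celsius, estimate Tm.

44°C

A=4, G=3, C=4, T=4
AT pairs contribute 8, GC pairs contribute 7.
Tm = 2(8) + 4(7) = 16 + 28 = 44°C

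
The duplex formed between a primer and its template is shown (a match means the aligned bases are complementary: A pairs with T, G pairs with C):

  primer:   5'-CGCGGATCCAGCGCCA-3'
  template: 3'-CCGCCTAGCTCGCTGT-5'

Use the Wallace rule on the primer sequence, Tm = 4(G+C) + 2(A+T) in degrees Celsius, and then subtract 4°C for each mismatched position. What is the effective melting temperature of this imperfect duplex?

44°C

Primer base counts: A=3, T=1, G=5, C=7 → A+T=4, G+C=12
Perfect-match Tm = 2(4) + 4(12) = 8 + 48 = 56°C
Mismatches (positions where the bases are not complementary): 3 (at positions 1, 9, 14)
Effective Tm = 56 − 3×4 = 56 − 12 = 44°C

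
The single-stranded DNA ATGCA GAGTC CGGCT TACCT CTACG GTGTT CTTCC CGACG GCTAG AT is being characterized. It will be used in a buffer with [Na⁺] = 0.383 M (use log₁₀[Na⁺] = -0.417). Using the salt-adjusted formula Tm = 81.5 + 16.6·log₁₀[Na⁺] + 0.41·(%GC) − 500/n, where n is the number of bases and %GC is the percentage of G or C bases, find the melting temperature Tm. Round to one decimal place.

86.6°C

Length n = 47. C=14, A=8, G=12, T=13
G+C = 26, so %GC = 26/47 × 100 = 55.319%
Salt term: 16.6 × (-0.417) = -6.922
GC term: 0.41 × 55.319 = 22.681; length term: −500/47 = −10.638
Tm = 81.5 + (-6.922) + 22.681 − 10.638 = 86.621 → 86.6°C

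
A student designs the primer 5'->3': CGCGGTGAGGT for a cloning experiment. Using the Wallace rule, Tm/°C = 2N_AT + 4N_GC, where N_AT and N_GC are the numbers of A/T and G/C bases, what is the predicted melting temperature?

Base counts: A=1, G=6, C=2, T=2
A+T = 3, G+C = 8
Tm = 4·8 + 2·3 = 32 + 6 = 38°C

38°C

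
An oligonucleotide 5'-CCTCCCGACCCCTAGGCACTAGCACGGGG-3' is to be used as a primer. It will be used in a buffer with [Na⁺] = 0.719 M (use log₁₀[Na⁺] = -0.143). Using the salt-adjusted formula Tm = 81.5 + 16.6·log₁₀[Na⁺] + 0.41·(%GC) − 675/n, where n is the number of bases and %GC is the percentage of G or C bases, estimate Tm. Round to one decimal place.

85.5°C

Length n = 29. Scanning the sequence gives T=3, C=13, A=5, G=8.
G+C = 21, so %GC = 21/29 × 100 = 72.414%
Salt term: 16.6 × (-0.143) = -2.374
GC term: 0.41 × 72.414 = 29.69; length term: −675/29 = −23.276
Tm = 81.5 + (-2.374) + 29.69 − 23.276 = 85.54 → 85.5°C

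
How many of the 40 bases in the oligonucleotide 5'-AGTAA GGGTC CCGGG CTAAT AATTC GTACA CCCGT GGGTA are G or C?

Counting bases: C=9, A=10, G=12, T=9
Total G or C: 12 + 9 = 21

21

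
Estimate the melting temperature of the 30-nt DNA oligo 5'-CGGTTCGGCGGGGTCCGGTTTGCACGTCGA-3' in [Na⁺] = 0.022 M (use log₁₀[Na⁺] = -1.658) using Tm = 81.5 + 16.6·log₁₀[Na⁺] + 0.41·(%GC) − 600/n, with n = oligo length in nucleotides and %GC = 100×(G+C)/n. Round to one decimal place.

62.7°C

Length n = 30. Counting bases: C=8, T=7, A=2, G=13
G+C = 21, so %GC = 21/30 × 100 = 70%
Salt term: 16.6 × (-1.658) = -27.523
GC term: 0.41 × 70 = 28.7; length term: −600/30 = −20
Tm = 81.5 + (-27.523) + 28.7 − 20 = 62.677 → 62.7°C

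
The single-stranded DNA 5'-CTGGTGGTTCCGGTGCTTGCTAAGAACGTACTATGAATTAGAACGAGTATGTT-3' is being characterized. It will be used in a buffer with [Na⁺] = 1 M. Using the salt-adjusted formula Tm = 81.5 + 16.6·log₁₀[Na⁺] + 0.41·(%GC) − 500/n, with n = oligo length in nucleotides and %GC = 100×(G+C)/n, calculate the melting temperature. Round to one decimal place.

Length n = 53. T=17, C=8, G=15, A=13
G+C = 23, so %GC = 23/53 × 100 = 43.396%
Salt term: 16.6 × (0) = 0
GC term: 0.41 × 43.396 = 17.792; length term: −500/53 = −9.434
Tm = 81.5 + (0) + 17.792 − 9.434 = 89.858 → 89.9°C

89.9°C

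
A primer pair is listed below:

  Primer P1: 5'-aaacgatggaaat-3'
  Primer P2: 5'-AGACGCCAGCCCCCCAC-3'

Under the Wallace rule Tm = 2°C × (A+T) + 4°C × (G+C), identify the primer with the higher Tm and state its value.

Primer P2, 60°C

Primer P1: A+T=9, G+C=4 → Tm = 2(9)+4(4) = 34°C
Primer P2: A+T=4, G+C=13 → Tm = 2(4)+4(13) = 60°C
34°C vs 60°C → primer P2 is higher.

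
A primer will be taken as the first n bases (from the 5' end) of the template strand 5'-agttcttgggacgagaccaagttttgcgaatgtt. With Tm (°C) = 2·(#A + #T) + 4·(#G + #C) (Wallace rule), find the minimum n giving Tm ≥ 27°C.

n = 10

First 9 bases: AGTTCTTGG → Tm = 26°C (< 27°C)
First 10 bases: AGTTCTTGGG → Tm = 30°C (≥ 27°C)
Since every base adds ≥2°C, Tm only increases with n, so the threshold is first crossed at n = 10.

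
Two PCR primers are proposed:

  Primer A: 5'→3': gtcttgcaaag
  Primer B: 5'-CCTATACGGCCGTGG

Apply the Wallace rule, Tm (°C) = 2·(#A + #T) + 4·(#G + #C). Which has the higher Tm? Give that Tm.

Primer A: A+T=6, G+C=5 → Tm = 2(6)+4(5) = 32°C
Primer B: A+T=5, G+C=10 → Tm = 2(5)+4(10) = 50°C
32°C vs 50°C → primer B is higher.

Primer B, 50°C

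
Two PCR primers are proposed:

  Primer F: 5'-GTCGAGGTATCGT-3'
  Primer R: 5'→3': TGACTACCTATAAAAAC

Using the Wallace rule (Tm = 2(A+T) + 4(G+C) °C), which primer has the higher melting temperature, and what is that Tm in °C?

Primer F: A+T=6, G+C=7 → Tm = 2(6)+4(7) = 40°C
Primer R: A+T=12, G+C=5 → Tm = 2(12)+4(5) = 44°C
40°C vs 44°C → primer R is higher.

Primer R, 44°C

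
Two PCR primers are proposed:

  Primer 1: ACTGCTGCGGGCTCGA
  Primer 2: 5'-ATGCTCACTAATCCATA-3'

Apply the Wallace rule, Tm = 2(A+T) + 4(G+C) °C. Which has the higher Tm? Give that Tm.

Primer 1: A+T=5, G+C=11 → Tm = 2(5)+4(11) = 54°C
Primer 2: A+T=11, G+C=6 → Tm = 2(11)+4(6) = 46°C
54°C vs 46°C → primer 1 is higher.

Primer 1, 54°C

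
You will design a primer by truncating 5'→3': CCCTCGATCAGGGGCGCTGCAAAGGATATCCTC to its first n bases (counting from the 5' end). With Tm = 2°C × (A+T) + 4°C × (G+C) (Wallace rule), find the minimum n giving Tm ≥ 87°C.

n = 27

First 26 bases: CCCTCGATCAGGGGCGCTGCAAAGGA → Tm = 86°C (< 87°C)
First 27 bases: CCCTCGATCAGGGGCGCTGCAAAGGAT → Tm = 88°C (≥ 87°C)
Since every base adds ≥2°C, Tm only increases with n, so the threshold is first crossed at n = 27.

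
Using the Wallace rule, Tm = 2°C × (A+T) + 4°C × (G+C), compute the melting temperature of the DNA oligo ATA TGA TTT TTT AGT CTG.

44°C

Scanning the sequence gives A=4, G=3, C=1, T=10.
So N_AT = 14 and N_GC = 4.
Tm = 4·4 + 2·14 = 16 + 28 = 44°C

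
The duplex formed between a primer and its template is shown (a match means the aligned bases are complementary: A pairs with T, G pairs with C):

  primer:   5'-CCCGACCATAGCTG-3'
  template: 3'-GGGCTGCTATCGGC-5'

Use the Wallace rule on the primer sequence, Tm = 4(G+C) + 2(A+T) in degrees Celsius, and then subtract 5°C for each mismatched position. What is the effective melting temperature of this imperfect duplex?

Primer base counts: A=3, T=2, G=3, C=6 → A+T=5, G+C=9
Perfect-match Tm = 2(5) + 4(9) = 10 + 36 = 46°C
Mismatches (positions where the bases are not complementary): 2 (at positions 7, 13)
Effective Tm = 46 − 2×5 = 46 − 10 = 36°C

36°C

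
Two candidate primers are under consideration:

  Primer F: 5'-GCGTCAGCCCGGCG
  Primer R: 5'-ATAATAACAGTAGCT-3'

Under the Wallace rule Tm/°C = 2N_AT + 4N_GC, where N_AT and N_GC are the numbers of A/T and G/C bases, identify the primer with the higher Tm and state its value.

Primer F: A+T=2, G+C=12 → Tm = 2(2)+4(12) = 52°C
Primer R: A+T=11, G+C=4 → Tm = 2(11)+4(4) = 38°C
52°C vs 38°C → primer F is higher.

Primer F, 52°C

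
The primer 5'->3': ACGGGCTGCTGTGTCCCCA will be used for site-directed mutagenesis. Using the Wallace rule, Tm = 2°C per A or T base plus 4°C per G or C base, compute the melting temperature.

Base counts: G=6, A=2, T=4, C=7
AT pairs contribute 6, GC pairs contribute 13.
Tm = 2×6 + 4×13 = 64°C

64°C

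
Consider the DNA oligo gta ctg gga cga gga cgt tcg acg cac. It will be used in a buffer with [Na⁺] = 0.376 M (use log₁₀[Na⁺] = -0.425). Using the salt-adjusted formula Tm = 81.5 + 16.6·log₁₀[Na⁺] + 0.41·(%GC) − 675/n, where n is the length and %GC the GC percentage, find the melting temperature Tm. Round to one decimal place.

Length n = 27. Counting bases: T=4, G=10, A=6, C=7
G+C = 17, so %GC = 17/27 × 100 = 62.963%
Salt term: 16.6 × (-0.425) = -7.055
GC term: 0.41 × 62.963 = 25.815; length term: −675/27 = −25
Tm = 81.5 + (-7.055) + 25.815 − 25 = 75.26 → 75.3°C

75.3°C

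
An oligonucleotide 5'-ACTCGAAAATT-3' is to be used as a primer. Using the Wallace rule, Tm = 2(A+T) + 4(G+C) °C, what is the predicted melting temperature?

28°C

Counting bases: G=1, C=2, A=5, T=3
A+T = 8, G+C = 3
Tm = 2(8) + 4(3) = 16 + 12 = 28°C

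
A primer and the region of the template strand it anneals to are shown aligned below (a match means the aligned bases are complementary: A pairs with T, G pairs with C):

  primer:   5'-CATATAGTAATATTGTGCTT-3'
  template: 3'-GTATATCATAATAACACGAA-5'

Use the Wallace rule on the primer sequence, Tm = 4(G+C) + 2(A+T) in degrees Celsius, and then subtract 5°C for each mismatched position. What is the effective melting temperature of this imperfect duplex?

45°C

Primer base counts: A=6, T=9, G=3, C=2 → A+T=15, G+C=5
Perfect-match Tm = 2(15) + 4(5) = 30 + 20 = 50°C
Mismatches (positions where the bases are not complementary): 1 (at position 10)
Effective Tm = 50 − 1×5 = 50 − 5 = 45°C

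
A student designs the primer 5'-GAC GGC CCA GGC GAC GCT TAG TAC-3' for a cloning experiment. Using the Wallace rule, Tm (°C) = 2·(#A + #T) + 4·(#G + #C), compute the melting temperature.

80°C

Scanning the sequence gives C=8, A=5, G=8, T=3.
AT pairs contribute 8, GC pairs contribute 16.
Tm = 2(8) + 4(16) = 16 + 64 = 80°C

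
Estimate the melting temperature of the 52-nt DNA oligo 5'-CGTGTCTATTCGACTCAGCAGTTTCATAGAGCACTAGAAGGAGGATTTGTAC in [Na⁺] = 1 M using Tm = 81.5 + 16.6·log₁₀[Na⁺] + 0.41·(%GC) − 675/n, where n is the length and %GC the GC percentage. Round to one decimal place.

Length n = 52. C=10, G=13, T=15, A=14
G+C = 23, so %GC = 23/52 × 100 = 44.231%
Salt term: 16.6 × (0) = 0
GC term: 0.41 × 44.231 = 18.135; length term: −675/52 = −12.981
Tm = 81.5 + (0) + 18.135 − 12.981 = 86.654 → 86.7°C

86.7°C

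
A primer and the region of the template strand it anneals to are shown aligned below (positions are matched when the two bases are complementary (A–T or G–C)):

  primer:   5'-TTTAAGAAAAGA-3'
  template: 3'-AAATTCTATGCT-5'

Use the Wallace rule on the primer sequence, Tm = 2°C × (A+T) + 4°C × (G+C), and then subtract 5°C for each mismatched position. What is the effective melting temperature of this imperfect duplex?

Primer base counts: A=7, T=3, G=2, C=0 → A+T=10, G+C=2
Perfect-match Tm = 2(10) + 4(2) = 20 + 8 = 28°C
Mismatches (positions where the bases are not complementary): 2 (at positions 8, 10)
Effective Tm = 28 − 2×5 = 28 − 10 = 18°C

18°C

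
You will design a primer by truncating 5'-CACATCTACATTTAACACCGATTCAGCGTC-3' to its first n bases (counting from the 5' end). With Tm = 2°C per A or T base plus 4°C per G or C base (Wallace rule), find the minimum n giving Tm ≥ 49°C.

n = 19

First 18 bases: CACATCTACATTTAACAC → Tm = 48°C (< 49°C)
First 19 bases: CACATCTACATTTAACACC → Tm = 52°C (≥ 49°C)
Each additional base adds 2°C (A/T) or 4°C (G/C), so Tm is non-decreasing in n; n = 19 is the first length to reach 49°C.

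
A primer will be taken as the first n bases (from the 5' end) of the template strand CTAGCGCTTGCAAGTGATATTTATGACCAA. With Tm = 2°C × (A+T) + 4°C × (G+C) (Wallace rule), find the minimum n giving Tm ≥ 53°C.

n = 18

First 17 bases: CTAGCGCTTGCAAGTGA → Tm = 52°C (< 53°C)
First 18 bases: CTAGCGCTTGCAAGTGAT → Tm = 54°C (≥ 53°C)
Each additional base adds 2°C (A/T) or 4°C (G/C), so Tm is non-decreasing in n; n = 18 is the first length to reach 53°C.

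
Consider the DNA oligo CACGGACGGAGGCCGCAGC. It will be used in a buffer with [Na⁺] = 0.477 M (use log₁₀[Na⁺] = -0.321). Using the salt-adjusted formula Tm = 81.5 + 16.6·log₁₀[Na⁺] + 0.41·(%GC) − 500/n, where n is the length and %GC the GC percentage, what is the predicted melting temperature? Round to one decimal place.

82.2°C

Length n = 19. Scanning the sequence gives G=8, A=4, T=0, C=7.
G+C = 15, so %GC = 15/19 × 100 = 78.947%
Salt term: 16.6 × (-0.321) = -5.329
GC term: 0.41 × 78.947 = 32.368; length term: −500/19 = −26.316
Tm = 81.5 + (-5.329) + 32.368 − 26.316 = 82.223 → 82.2°C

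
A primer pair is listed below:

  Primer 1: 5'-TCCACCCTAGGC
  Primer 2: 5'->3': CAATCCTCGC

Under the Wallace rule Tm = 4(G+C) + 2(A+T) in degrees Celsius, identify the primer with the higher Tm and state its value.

Primer 1: A+T=4, G+C=8 → Tm = 2(4)+4(8) = 40°C
Primer 2: A+T=4, G+C=6 → Tm = 2(4)+4(6) = 32°C
40°C vs 32°C → primer 1 is higher.

Primer 1, 40°C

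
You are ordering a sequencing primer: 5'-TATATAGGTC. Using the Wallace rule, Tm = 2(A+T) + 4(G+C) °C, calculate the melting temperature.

Counting bases: T=4, A=3, C=1, G=2
A+T = 7, G+C = 3
Tm = 2(7) + 4(3) = 14 + 12 = 26°C

26°C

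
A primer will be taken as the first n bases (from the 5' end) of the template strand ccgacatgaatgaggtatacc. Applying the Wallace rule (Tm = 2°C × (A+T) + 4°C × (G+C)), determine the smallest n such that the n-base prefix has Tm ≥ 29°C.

First 9 bases: CCGACATGA → Tm = 28°C (< 29°C)
First 10 bases: CCGACATGAA → Tm = 30°C (≥ 29°C)
Since every base adds ≥2°C, Tm only increases with n, so the threshold is first crossed at n = 10.

n = 10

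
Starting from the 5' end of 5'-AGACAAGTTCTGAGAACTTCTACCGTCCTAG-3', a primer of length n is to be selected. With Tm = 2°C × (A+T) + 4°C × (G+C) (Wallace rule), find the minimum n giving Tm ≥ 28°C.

n = 10

First 9 bases: AGACAAGTT → Tm = 24°C (< 28°C)
First 10 bases: AGACAAGTTC → Tm = 28°C (≥ 28°C)
Since every base adds ≥2°C, Tm only increases with n, so the threshold is first crossed at n = 10.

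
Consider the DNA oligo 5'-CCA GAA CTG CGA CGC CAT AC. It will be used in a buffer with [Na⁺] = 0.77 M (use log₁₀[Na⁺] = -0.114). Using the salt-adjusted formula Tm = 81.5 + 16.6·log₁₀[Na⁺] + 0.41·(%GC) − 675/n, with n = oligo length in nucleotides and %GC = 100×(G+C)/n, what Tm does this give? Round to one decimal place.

Length n = 20. Counting bases: G=4, A=6, C=8, T=2
G+C = 12, so %GC = 12/20 × 100 = 60%
Salt term: 16.6 × (-0.114) = -1.892
GC term: 0.41 × 60 = 24.6; length term: −675/20 = −33.75
Tm = 81.5 + (-1.892) + 24.6 − 33.75 = 70.458 → 70.5°C

70.5°C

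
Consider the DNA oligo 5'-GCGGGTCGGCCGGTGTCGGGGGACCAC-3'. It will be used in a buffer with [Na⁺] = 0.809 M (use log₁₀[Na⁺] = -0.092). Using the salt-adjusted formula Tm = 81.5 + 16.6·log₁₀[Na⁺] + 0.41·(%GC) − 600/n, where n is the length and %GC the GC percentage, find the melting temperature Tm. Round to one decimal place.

Length n = 27. Counting bases: T=3, A=2, C=8, G=14
G+C = 22, so %GC = 22/27 × 100 = 81.481%
Salt term: 16.6 × (-0.092) = -1.527
GC term: 0.41 × 81.481 = 33.407; length term: −600/27 = −22.222
Tm = 81.5 + (-1.527) + 33.407 − 22.222 = 91.158 → 91.2°C

91.2°C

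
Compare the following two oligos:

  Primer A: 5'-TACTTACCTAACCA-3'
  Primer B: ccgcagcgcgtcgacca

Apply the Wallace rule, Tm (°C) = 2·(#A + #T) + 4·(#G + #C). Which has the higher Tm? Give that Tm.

Primer A: A+T=9, G+C=5 → Tm = 2(9)+4(5) = 38°C
Primer B: A+T=4, G+C=13 → Tm = 2(4)+4(13) = 60°C
38°C vs 60°C → primer B is higher.

Primer B, 60°C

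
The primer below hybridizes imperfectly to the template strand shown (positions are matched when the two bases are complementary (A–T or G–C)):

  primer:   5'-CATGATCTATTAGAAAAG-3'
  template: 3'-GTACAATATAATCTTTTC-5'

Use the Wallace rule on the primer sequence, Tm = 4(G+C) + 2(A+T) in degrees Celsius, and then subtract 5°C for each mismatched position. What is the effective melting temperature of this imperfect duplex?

36°C

Primer base counts: A=8, T=5, G=3, C=2 → A+T=13, G+C=5
Perfect-match Tm = 2(13) + 4(5) = 26 + 20 = 46°C
Mismatches (positions where the bases are not complementary): 2 (at positions 5, 7)
Effective Tm = 46 − 2×5 = 46 − 10 = 36°C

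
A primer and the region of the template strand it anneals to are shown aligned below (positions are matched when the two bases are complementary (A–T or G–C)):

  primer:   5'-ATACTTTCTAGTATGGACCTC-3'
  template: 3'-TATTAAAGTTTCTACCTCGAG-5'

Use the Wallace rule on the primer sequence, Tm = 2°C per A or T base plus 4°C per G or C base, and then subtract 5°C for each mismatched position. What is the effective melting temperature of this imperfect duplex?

Primer base counts: A=5, T=8, G=3, C=5 → A+T=13, G+C=8
Perfect-match Tm = 2(13) + 4(8) = 26 + 32 = 58°C
Mismatches (positions where the bases are not complementary): 5 (at positions 4, 9, 11, 12, 18)
Effective Tm = 58 − 5×5 = 58 − 25 = 33°C

33°C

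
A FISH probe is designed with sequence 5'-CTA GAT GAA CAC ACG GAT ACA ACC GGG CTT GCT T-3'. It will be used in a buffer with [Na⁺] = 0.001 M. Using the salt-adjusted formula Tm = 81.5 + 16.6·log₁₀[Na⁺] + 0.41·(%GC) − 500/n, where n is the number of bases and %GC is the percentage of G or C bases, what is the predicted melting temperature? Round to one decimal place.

Length n = 34. Scanning the sequence gives G=8, A=10, C=9, T=7.
G+C = 17, so %GC = 17/34 × 100 = 50%
Salt term: 16.6 × (-3) = -49.8
GC term: 0.41 × 50 = 20.5; length term: −500/34 = −14.706
Tm = 81.5 + (-49.8) + 20.5 − 14.706 = 37.494 → 37.5°C

37.5°C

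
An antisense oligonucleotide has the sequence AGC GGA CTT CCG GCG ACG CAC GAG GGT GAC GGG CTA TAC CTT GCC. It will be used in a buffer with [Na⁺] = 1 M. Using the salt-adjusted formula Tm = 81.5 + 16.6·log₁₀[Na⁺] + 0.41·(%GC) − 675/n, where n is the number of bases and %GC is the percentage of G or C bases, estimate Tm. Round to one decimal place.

Length n = 45. Scanning the sequence gives A=8, C=14, G=16, T=7.
G+C = 30, so %GC = 30/45 × 100 = 66.667%
Salt term: 16.6 × (0) = 0
GC term: 0.41 × 66.667 = 27.333; length term: −675/45 = −15
Tm = 81.5 + (0) + 27.333 − 15 = 93.833 → 93.8°C

93.8°C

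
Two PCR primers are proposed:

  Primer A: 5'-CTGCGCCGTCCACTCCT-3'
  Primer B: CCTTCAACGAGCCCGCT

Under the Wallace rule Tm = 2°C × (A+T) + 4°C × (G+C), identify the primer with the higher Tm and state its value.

Primer A: A+T=5, G+C=12 → Tm = 2(5)+4(12) = 58°C
Primer B: A+T=6, G+C=11 → Tm = 2(6)+4(11) = 56°C
58°C vs 56°C → primer A is higher.

Primer A, 58°C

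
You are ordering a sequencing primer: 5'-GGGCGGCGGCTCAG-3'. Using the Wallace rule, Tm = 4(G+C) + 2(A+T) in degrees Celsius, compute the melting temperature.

52°C

Base counts: T=1, A=1, C=4, G=8
So N_AT = 2 and N_GC = 12.
Tm = 2×2 + 4×12 = 52°C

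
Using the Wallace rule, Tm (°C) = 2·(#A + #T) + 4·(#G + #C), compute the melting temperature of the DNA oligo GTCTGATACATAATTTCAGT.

Base counts: T=8, G=3, A=6, C=3
A+T = 14, G+C = 6
Tm = 2(14) + 4(6) = 28 + 24 = 52°C

52°C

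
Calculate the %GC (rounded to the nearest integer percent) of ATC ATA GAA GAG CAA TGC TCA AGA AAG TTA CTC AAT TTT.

31%

A=16, G=6, C=6, T=11
G+C = 6 + 6 = 12 out of 39 bases
%GC = 12/39 × 100 = 30.77% ≈ 31%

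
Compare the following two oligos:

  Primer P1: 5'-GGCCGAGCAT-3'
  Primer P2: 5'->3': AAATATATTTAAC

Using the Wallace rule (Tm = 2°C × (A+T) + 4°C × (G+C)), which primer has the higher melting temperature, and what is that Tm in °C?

Primer P1, 34°C

Primer P1: A+T=3, G+C=7 → Tm = 2(3)+4(7) = 34°C
Primer P2: A+T=12, G+C=1 → Tm = 2(12)+4(1) = 28°C
34°C vs 28°C → primer P1 is higher.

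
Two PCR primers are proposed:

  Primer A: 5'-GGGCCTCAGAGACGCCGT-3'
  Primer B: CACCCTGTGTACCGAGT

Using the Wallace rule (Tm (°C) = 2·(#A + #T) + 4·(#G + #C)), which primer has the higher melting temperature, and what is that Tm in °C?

Primer A, 62°C

Primer A: A+T=5, G+C=13 → Tm = 2(5)+4(13) = 62°C
Primer B: A+T=7, G+C=10 → Tm = 2(7)+4(10) = 54°C
62°C vs 54°C → primer A is higher.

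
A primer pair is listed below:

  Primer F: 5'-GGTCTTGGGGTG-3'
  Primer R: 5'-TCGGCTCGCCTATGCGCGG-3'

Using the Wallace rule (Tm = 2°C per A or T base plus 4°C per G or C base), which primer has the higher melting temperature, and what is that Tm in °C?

Primer R, 66°C

Primer F: A+T=4, G+C=8 → Tm = 2(4)+4(8) = 40°C
Primer R: A+T=5, G+C=14 → Tm = 2(5)+4(14) = 66°C
40°C vs 66°C → primer R is higher.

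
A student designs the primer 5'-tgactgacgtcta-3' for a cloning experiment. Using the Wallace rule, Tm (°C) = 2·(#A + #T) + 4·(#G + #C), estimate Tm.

38°C

C=3, T=4, G=3, A=3
A+T = 7, G+C = 6
Tm = 2(7) + 4(6) = 14 + 24 = 38°C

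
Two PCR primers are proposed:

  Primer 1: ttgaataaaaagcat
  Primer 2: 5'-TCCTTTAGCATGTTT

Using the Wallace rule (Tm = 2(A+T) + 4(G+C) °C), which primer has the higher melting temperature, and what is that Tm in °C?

Primer 2, 40°C

Primer 1: A+T=12, G+C=3 → Tm = 2(12)+4(3) = 36°C
Primer 2: A+T=10, G+C=5 → Tm = 2(10)+4(5) = 40°C
36°C vs 40°C → primer 2 is higher.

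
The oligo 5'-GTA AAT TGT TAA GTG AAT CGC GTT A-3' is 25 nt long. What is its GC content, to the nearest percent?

Base counts: G=6, T=9, C=2, A=8
G+C = 6 + 2 = 8 out of 25 bases
%GC = 8/25 × 100 = 32% ≈ 32%

32%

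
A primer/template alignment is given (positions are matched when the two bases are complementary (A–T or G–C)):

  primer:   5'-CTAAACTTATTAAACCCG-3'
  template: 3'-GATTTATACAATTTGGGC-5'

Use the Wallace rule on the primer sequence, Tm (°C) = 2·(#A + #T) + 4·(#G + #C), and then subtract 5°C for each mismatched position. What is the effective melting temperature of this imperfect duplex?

33°C

Primer base counts: A=7, T=5, G=1, C=5 → A+T=12, G+C=6
Perfect-match Tm = 2(12) + 4(6) = 24 + 24 = 48°C
Mismatches (positions where the bases are not complementary): 3 (at positions 6, 7, 9)
Effective Tm = 48 − 3×5 = 48 − 15 = 33°C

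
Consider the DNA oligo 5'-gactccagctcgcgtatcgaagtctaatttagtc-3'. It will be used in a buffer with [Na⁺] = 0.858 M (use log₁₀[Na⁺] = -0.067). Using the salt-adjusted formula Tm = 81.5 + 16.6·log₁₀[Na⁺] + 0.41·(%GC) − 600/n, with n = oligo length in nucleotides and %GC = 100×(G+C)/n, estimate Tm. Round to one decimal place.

Length n = 34. Counting bases: C=9, T=10, A=8, G=7
G+C = 16, so %GC = 16/34 × 100 = 47.059%
Salt term: 16.6 × (-0.067) = -1.112
GC term: 0.41 × 47.059 = 19.294; length term: −600/34 = −17.647
Tm = 81.5 + (-1.112) + 19.294 − 17.647 = 82.035 → 82.0°C

82.0°C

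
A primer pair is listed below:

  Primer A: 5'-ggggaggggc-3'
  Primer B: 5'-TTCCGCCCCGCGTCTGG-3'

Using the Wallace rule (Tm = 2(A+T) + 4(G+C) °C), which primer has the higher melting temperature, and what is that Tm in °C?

Primer B, 60°C

Primer A: A+T=1, G+C=9 → Tm = 2(1)+4(9) = 38°C
Primer B: A+T=4, G+C=13 → Tm = 2(4)+4(13) = 60°C
38°C vs 60°C → primer B is higher.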